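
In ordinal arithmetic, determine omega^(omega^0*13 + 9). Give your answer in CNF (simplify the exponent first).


omega^(omega^0*13 + 9):
omega^0 = 1, so the exponent is 13 + 9 = 22 (finite ordinal addition).
Result = omega^22, already a single CNF term.

omega^22


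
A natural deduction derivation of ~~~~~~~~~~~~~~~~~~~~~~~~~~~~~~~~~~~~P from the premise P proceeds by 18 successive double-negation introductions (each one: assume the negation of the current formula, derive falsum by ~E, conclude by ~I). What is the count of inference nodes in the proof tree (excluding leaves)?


Each double-negation introduction (from C infer ~~C) uses 2 inference nodes: one ~E (C and ~C give falsum) and one ~I (discharge ~C).
18 double negations = 18 * 2 = 36 inference nodes.

36


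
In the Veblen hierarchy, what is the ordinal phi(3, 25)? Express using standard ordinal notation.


phi(3, 25):
phi(3, beta) = eta_beta (the beta-th eta number, fixed point of zeta).
phi(3, 25) = eta_25

eta_25


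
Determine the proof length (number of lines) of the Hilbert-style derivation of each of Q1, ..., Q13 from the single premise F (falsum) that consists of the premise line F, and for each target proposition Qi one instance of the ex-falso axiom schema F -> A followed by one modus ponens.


Ex falso, line by line:
- 1 premise line (F)
- 13 targets, each needing 1 axiom instance (F -> Qi) + 1 MP = 2 lines: 2 * 13 = 26
Total = 1 + 26 = 27 lines.

27


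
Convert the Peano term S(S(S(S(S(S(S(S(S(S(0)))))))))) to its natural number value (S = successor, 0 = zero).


Counting successors applied to 0:
10 applications of S to 0 = 10

10


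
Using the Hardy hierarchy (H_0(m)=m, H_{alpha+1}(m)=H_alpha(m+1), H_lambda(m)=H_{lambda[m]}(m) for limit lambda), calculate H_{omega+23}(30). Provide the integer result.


H_{omega+23}(30):
Unwind the 23 successor steps: H_{omega+23}(30) = H_omega(30+23) = H_omega(53).
H_omega(m) = H_m(m) = m + m = 2m.
Result = 2 * 53 = 106

106


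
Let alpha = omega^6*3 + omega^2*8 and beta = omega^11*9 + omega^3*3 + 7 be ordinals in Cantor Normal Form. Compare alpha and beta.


Compare term by term from highest exponent:
alpha = omega^6*3 + omega^2*8
beta = omega^11*9 + omega^3*3 + 7
Term 1: alpha has omega^6*3, beta has omega^11*9
Term 2: alpha has omega^2*8, beta has omega^3*3
Term 3: alpha has omega^0*0, beta has omega^0*7
Result: alpha < beta

alpha < beta


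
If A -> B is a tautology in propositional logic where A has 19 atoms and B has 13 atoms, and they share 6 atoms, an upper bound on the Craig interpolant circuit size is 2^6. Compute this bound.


Shared atoms = 6
Craig interpolant size bound = 2^6
= 64

64


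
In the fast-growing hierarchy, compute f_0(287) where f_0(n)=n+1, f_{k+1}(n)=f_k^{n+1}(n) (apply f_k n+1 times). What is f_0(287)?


f_0(287) = 287 + 1 = 288

288


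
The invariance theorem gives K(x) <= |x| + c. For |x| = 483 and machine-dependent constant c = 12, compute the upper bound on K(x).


K(x) <= |x| + c = 483 + 12 = 495

495


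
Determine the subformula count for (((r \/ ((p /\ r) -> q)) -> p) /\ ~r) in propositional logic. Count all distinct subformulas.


Formula: (((r \/ ((p /\ r) -> q)) -> p) /\ ~r)
Subformulas found:
  1. q
  2. r
  3. p
  4. ~r
  5. (p /\ r)
  6. ((p /\ r) -> q)
  7. (r \/ ((p /\ r) -> q))
  8. ((r \/ ((p /\ r) -> q)) -> p)
  9. (((r \/ ((p /\ r) -> q)) -> p) /\ ~r)
Total distinct subformulas = 9

9


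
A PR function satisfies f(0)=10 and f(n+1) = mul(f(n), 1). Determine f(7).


f(0) = 10
f(1) = mul(f(0), 1) = mul(10, 1) = 10
f(2) = mul(f(1), 1) = mul(10, 1) = 10
f(3) = mul(f(2), 1) = mul(10, 1) = 10
f(4) = mul(f(3), 1) = mul(10, 1) = 10
f(5) = mul(f(4), 1) = mul(10, 1) = 10
f(6) = mul(f(5), 1) = mul(10, 1) = 10
f(7) = mul(f(6), 1) = mul(10, 1) = 10


10


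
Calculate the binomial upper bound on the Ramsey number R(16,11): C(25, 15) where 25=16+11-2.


R(16,11) <= C(16+11-2, 16-1) = C(25, 15)
C(25, 15) = 25! / (15! * 10!)
= 3268760

3268760


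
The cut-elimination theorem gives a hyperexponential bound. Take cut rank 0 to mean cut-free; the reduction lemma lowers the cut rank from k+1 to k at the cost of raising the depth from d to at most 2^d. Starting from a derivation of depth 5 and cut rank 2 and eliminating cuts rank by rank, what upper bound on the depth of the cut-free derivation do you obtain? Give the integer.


Each rank reduction sends depth d to at most 2^d; cut rank r needs r reductions.
2_0(5) = 5
2_1(5) = 2^5 = 32
2_2(5) = 2^32 = 4294967296
Cut-free depth bound = 4294967296

4294967296


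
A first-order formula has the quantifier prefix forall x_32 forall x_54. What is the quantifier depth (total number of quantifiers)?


Quantifier prefix has 2 quantifier symbols.
Quantifier depth = 2

2


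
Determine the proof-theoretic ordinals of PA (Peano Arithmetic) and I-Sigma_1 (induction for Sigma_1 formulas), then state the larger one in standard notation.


Proof-theoretic ordinal of PA (Peano Arithmetic): epsilon_0
Proof-theoretic ordinal of I-Sigma_1 (induction for Sigma_1 formulas): omega^omega
Comparing: omega^omega < epsilon_0.
The larger ordinal is epsilon_0 (from PA (Peano Arithmetic)).

epsilon_0


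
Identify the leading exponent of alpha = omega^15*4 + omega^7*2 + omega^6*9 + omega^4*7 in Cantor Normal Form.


CNF: omega^15*4 + omega^7*2 + omega^6*9 + omega^4*7
The leading term is omega^15*4, which has exponent 15.

15


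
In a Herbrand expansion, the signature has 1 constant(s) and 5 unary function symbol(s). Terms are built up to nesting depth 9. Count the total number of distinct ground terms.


Herbrand terms by depth:
Depth 0: 1 constants
Depth 1: 5 new terms (running total: 6)
Depth 2: 25 new terms (running total: 31)
Depth 3: 125 new terms (running total: 156)
Depth 4: 625 new terms (running total: 781)
Depth 5: 3125 new terms (running total: 3906)
Depth 6: 15625 new terms (running total: 19531)
Depth 7: 78125 new terms (running total: 97656)
Depth 8: 390625 new terms (running total: 488281)
Depth 9: 1953125 new terms (running total: 2441406)
Total distinct ground terms = 2441406

2441406


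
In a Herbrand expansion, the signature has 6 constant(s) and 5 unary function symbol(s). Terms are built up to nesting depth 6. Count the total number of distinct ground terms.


Herbrand terms by depth:
Depth 0: 6 constants
Depth 1: 30 new terms (running total: 36)
Depth 2: 150 new terms (running total: 186)
Depth 3: 750 new terms (running total: 936)
Depth 4: 3750 new terms (running total: 4686)
Depth 5: 18750 new terms (running total: 23436)
Depth 6: 93750 new terms (running total: 117186)
Total distinct ground terms = 117186

117186


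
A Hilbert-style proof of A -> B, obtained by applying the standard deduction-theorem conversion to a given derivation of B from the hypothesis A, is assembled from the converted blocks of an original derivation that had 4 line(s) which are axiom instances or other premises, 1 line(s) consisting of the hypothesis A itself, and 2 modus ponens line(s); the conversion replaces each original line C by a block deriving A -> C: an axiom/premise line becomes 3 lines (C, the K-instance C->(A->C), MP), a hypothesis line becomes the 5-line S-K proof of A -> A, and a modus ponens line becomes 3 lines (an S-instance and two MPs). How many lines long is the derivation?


Deduction-theorem conversion, block by block:
- 4 axiom/premise lines -> 3 lines each = 12
- 1 hypothesis lines -> 5 lines each (identity proof A->A) = 5
- 2 MP lines -> 3 lines each (S-instance, MP, MP) = 6
Total = 12 + 5 + 6 = 23 lines.

23


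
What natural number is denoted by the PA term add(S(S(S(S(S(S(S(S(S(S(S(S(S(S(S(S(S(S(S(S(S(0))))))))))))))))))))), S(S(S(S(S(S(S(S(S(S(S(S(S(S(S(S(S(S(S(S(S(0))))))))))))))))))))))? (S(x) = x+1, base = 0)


add(S^21(0), S^21(0)):
S^21(0) = 21
S^21(0) = 21
21 + 21 = 42

42


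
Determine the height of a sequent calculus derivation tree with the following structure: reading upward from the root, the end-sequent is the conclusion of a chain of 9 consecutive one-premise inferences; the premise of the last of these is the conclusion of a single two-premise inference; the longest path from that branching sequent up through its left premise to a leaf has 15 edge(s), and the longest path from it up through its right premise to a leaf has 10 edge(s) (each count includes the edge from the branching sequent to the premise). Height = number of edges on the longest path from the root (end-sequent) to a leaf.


Longest path through the left premise: 15 edges (measured from the branching sequent)
Longest path through the right premise: 10 edges
Height of the subtree rooted at the branching sequent: max(15, 10) = 15
The branching sequent sits 9 edges above the root (the chain of one-premise inferences), so height = 15 + 9 = 24

24


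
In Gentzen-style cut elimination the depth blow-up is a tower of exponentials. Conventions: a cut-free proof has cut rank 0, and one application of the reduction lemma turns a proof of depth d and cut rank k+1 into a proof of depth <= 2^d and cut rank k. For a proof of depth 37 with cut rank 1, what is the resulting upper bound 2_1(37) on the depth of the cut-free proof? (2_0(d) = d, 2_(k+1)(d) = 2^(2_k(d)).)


Each rank reduction sends depth d to at most 2^d; cut rank r needs r reductions.
2_0(37) = 37
2_1(37) = 2^37 = 137438953472
Cut-free depth bound = 137438953472

137438953472


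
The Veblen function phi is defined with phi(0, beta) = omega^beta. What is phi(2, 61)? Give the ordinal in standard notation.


phi(2, 61):
phi(2, beta) = zeta_beta (the beta-th zeta number, fixed point of epsilon).
phi(2, 61) = zeta_61

zeta_61


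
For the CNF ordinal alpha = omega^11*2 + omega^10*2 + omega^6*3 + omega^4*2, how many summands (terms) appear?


CNF: omega^11*2 + omega^10*2 + omega^6*3 + omega^4*2
Count the summands separated by '+':
  term 1: omega^11*2
  term 2: omega^10*2
  term 3: omega^6*3
  term 4: omega^4*2
Total terms = 4

4


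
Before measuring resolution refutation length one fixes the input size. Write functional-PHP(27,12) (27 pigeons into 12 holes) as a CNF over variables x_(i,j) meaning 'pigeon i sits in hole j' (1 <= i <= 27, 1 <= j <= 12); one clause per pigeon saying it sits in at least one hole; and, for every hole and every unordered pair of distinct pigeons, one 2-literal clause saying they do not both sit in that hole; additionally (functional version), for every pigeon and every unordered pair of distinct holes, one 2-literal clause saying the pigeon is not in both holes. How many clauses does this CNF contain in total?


functional-PHP(27,12): 27 pigeons, 12 holes, 27*12 = 324 variables.
- pigeon clauses: one per pigeon -> 27 clauses
- hole clauses: 12 holes * C(27,2) = 12 * 351 -> 4212 clauses
- functional clauses: 27 pigeons * C(12,2) = 27 * 66 -> 1782 clauses
Total clauses = 27 + 4212 + 1782 = 6021

6021


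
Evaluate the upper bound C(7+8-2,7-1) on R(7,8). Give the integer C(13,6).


R(7,8) <= C(7+8-2, 7-1) = C(13, 6)
C(13, 6) = 13! / (6! * 7!)
= 1716

1716


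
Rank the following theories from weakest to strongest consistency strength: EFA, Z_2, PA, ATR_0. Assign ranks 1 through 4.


Ordering by consistency strength:
1. EFA
2. PA
3. ATR_0
4. Z_2


EFA=1, Z_2=4, PA=2, ATR_0=3


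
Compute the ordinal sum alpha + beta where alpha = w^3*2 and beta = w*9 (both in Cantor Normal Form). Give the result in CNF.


Ordinal addition w^3*2 + w*9:
Leading exponent of alpha (3) > leading exponent of beta (1).
Since alpha's term has higher exponent than beta's leading term,
the sum is simply alpha followed by beta.
Result = w^3*2 + w*9

w^3*2 + w*9


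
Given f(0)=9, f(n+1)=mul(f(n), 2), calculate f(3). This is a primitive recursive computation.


f(0) = 9
f(1) = mul(f(0), 2) = mul(9, 2) = 18
f(2) = mul(f(1), 2) = mul(18, 2) = 36
f(3) = mul(f(2), 2) = mul(36, 2) = 72


72


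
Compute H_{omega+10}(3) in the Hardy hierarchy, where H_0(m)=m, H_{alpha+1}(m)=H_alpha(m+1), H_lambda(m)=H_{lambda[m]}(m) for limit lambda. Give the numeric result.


H_{omega+10}(3):
Unwind the 10 successor steps: H_{omega+10}(3) = H_omega(3+10) = H_omega(13).
H_omega(m) = H_m(m) = m + m = 2m.
Result = 2 * 13 = 26

26


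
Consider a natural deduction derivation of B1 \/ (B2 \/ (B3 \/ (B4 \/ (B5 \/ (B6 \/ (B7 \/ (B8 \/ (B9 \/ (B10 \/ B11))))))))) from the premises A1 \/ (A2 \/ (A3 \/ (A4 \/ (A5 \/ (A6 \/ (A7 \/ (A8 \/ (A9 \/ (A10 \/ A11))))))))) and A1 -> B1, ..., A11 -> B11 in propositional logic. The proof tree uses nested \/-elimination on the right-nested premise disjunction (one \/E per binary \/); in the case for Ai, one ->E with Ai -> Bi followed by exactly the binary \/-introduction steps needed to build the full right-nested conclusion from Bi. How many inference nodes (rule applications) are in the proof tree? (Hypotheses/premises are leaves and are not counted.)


Constructive dilemma with 11 branches, all disjunctions right-nested:
- \/E: the premise has 10 binary \/, each eliminated once: 10 nodes.
- ->E: one per case (Ai with Ai -> Bi gives Bi): 11 nodes.
- \/I: in case i < n, Bi needs 1 step to form Bi \/ (B(i+1) \/ ...) and then i-1 steps to prepend B(i-1), ..., B1, i.e. i steps; in case i = n, B11 needs 10 prepend steps.
  \/I total = (1 + 2 + ... + 10) + 10 = 55 + 10 = 65 nodes.
Total = 10 + 11 + 65 = 86

86


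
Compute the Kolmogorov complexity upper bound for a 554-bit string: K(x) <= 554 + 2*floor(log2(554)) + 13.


floor(log2(554)) = 9
2 * 9 = 18
K(x) <= 554 + 18 + 13 = 585

585


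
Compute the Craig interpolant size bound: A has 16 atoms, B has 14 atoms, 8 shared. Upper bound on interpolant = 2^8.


Shared atoms = 8
Craig interpolant size bound = 2^8
= 256

256


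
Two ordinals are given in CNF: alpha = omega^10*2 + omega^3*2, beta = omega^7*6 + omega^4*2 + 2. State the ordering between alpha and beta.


Compare term by term from highest exponent:
alpha = omega^10*2 + omega^3*2
beta = omega^7*6 + omega^4*2 + 2
Term 1: alpha has omega^10*2, beta has omega^7*6
Term 2: alpha has omega^3*2, beta has omega^4*2
Term 3: alpha has omega^0*0, beta has omega^0*2
Result: alpha > beta

alpha > beta


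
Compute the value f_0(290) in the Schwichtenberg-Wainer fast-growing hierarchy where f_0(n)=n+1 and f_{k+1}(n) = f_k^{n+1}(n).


f_0(290) = 290 + 1 = 291

291


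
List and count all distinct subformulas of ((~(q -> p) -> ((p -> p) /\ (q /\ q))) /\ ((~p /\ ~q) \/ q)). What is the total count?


Formula: ((~(q -> p) -> ((p -> p) /\ (q /\ q))) /\ ((~p /\ ~q) \/ q))
Subformulas found:
  1. q
  2. p
  3. ~p
  4. ~q
  5. (p -> p)
  6. (q /\ q)
  7. (q -> p)
  8. ~(q -> p)
  9. (~p /\ ~q)
  10. ((~p /\ ~q) \/ q)
  11. ((p -> p) /\ (q /\ q))
  12. (~(q -> p) -> ((p -> p) /\ (q /\ q)))
  13. ((~(q -> p) -> ((p -> p) /\ (q /\ q))) /\ ((~p /\ ~q) \/ q))
Total distinct subformulas = 13

13


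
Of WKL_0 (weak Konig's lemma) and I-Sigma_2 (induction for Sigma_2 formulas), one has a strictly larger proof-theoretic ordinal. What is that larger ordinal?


Proof-theoretic ordinal of WKL_0 (weak Konig's lemma): omega^omega
Proof-theoretic ordinal of I-Sigma_2 (induction for Sigma_2 formulas): omega^(omega^omega)
Comparing: omega^omega < omega^(omega^omega).
The larger ordinal is omega^(omega^omega) (from I-Sigma_2 (induction for Sigma_2 formulas)).

omega^(omega^omega)


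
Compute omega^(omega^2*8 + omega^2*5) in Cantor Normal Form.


omega^(omega^2*8 + omega^2*5):
Both terms of the exponent have the same exponent 2, so they merge: omega^2*8 + omega^2*5 = omega^2*(8+5) = omega^2*13.
omega raised to a CNF ordinal is a single CNF term: Result = omega^(omega^2*13)

omega^(omega^2*13)


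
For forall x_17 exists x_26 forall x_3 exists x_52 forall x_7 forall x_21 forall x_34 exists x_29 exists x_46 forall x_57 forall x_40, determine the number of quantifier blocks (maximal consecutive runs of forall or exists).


Alternations = 6.
Blocks = alternations + 1 = 7

7


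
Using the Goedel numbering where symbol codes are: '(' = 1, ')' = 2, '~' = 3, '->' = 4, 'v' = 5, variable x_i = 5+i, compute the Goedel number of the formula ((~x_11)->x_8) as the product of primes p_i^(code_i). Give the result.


Formula: ((~x_11)->x_8)
Symbol codes: [1, 1, 3, 16, 2, 4, 13, 2]
Primes: [2, 3, 5, 7, 11, 13, 17, 19]
p_1^1 = 2^1 = 2
p_2^1 = 3^1 = 3
p_3^3 = 5^3 = 125
p_4^16 = 7^16 = 33232930569601
p_5^2 = 11^2 = 121
p_6^4 = 13^4 = 28561
p_7^13 = 17^13 = 9904578032905937
p_8^2 = 19^2 = 361
Product = 307986629449844038231742576609249975712750

307986629449844038231742576609249975712750


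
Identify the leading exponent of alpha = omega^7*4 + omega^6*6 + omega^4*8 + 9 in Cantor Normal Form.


CNF: omega^7*4 + omega^6*6 + omega^4*8 + 9
The leading term is omega^7*4, which has exponent 7.

7


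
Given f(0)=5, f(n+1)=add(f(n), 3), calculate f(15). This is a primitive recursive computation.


f(0) = 5
f(1) = add(f(0), 3) = add(5, 3) = 8
f(2) = add(f(1), 3) = add(8, 3) = 11
f(3) = add(f(2), 3) = add(11, 3) = 14
f(4) = add(f(3), 3) = add(14, 3) = 17
f(5) = add(f(4), 3) = add(17, 3) = 20
f(6) = add(f(5), 3) = add(20, 3) = 23
f(7) = add(f(6), 3) = add(23, 3) = 26
f(8) = add(f(7), 3) = add(26, 3) = 29
f(9) = add(f(8), 3) = add(29, 3) = 32
f(10) = add(f(9), 3) = add(32, 3) = 35
f(11) = add(f(10), 3) = add(35, 3) = 38
f(12) = add(f(11), 3) = add(38, 3) = 41
f(13) = add(f(12), 3) = add(41, 3) = 44
f(14) = add(f(13), 3) = add(44, 3) = 47
f(15) = add(f(14), 3) = add(47, 3) = 50


50


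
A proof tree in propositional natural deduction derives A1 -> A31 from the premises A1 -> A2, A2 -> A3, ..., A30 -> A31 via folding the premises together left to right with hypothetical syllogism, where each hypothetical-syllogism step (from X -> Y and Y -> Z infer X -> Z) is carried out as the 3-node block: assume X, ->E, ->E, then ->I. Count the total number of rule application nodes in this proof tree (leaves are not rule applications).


There are 30 premises in the chain. The first HS step combines premises 1 and 2; each further premise needs one more HS step.
So 30 premises require 30 - 1 = 29 hypothetical-syllogism steps.
Each HS step uses 3 inference nodes (->E, ->E, ->I).
29 * 3 = 87 total inference nodes.

87


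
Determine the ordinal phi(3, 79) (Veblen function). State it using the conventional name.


phi(3, 79):
phi(3, beta) = eta_beta (the beta-th eta number, fixed point of zeta).
phi(3, 79) = eta_79

eta_79


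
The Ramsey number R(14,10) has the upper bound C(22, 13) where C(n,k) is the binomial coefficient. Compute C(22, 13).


R(14,10) <= C(14+10-2, 14-1) = C(22, 13)
C(22, 13) = 22! / (13! * 9!)
= 497420

497420


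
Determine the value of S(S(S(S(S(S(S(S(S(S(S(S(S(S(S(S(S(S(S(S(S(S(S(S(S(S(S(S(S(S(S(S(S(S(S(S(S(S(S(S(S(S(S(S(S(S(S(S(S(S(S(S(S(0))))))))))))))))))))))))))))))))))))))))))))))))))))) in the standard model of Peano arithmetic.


Counting successors applied to 0:
53 applications of S to 0 = 53

53


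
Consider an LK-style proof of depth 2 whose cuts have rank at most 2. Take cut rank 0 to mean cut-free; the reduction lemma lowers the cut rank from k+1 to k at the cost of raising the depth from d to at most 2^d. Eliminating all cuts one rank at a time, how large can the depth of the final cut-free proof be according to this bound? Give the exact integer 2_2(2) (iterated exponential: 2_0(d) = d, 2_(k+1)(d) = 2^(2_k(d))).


Each rank reduction sends depth d to at most 2^d; cut rank r needs r reductions.
2_0(2) = 2
2_1(2) = 2^2 = 4
2_2(2) = 2^4 = 16
Cut-free depth bound = 16

16


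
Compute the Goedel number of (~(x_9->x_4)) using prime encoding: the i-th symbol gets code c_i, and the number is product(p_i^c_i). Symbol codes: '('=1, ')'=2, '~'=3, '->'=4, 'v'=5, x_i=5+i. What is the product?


Formula: (~(x_9->x_4))
Symbol codes: [1, 3, 1, 14, 4, 9, 2, 2]
Primes: [2, 3, 5, 7, 11, 13, 17, 19]
p_1^1 = 2^1 = 2
p_2^3 = 3^3 = 27
p_3^1 = 5^1 = 5
p_4^14 = 7^14 = 678223072849
p_5^4 = 11^4 = 14641
p_6^9 = 13^9 = 10604499373
p_7^2 = 17^2 = 289
p_8^2 = 19^2 = 361
Product = 2966212634366428303467697166390310

2966212634366428303467697166390310


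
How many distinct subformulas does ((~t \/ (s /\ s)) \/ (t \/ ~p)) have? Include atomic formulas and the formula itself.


Formula: ((~t \/ (s /\ s)) \/ (t \/ ~p))
Subformulas found:
  1. s
  2. p
  3. t
  4. ~t
  5. ~p
  6. (s /\ s)
  7. (t \/ ~p)
  8. (~t \/ (s /\ s))
  9. ((~t \/ (s /\ s)) \/ (t \/ ~p))
Total distinct subformulas = 9

9


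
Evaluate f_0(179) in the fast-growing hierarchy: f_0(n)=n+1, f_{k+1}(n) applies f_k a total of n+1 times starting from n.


f_0(179) = 179 + 1 = 180

180


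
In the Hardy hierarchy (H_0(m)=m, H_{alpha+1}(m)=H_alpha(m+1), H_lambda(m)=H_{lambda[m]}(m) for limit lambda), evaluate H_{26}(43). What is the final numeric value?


H_26(43):
For finite ordinals k, H_k(n) = n + k (each successor step adds 1).
H_26(43) = 43 + 26 = 69

69


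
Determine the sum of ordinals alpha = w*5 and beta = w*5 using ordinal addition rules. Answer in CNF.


Ordinal addition w*5 + w*5:
Both terms have the same exponent 1.
w^e*c + w^e*d = w^e*(c+d).
Result = w^1*(5+5) = w*10

w*10


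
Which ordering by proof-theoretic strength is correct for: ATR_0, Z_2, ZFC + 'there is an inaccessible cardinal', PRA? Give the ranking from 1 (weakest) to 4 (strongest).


Ordering by consistency strength:
1. PRA
2. ATR_0
3. Z_2
4. ZFC + 'there is an inaccessible cardinal'


ATR_0=2, Z_2=3, ZFC + 'there is an inaccessible cardinal'=4, PRA=1


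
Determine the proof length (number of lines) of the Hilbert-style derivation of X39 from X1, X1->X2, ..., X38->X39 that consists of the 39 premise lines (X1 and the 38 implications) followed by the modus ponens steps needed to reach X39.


We have 39 premise lines: X1 and 38 implications.
Each implication is detached once by MP, giving 38 MP lines.
39 premise lines + 38 MP lines = 77 total lines.

77


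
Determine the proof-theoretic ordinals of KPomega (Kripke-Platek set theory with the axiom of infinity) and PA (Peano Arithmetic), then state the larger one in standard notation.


Proof-theoretic ordinal of KPomega (Kripke-Platek set theory with the axiom of infinity): psi_0(epsilon_{Omega+1})
Proof-theoretic ordinal of PA (Peano Arithmetic): epsilon_0
Comparing: epsilon_0 < psi_0(epsilon_{Omega+1}).
The larger ordinal is psi_0(epsilon_{Omega+1}) (from KPomega (Kripke-Platek set theory with the axiom of infinity)).

psi_0(epsilon_{Omega+1})


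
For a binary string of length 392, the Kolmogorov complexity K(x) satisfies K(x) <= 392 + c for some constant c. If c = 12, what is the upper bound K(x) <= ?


K(x) <= |x| + c = 392 + 12 = 404

404


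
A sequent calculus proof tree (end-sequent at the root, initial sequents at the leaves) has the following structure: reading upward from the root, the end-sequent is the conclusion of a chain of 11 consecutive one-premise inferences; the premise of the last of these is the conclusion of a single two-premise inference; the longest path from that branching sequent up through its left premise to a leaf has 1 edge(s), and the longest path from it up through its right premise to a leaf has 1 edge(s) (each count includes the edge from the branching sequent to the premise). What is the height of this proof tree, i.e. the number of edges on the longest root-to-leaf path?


Longest path through the left premise: 1 edges (measured from the branching sequent)
Longest path through the right premise: 1 edges
Height of the subtree rooted at the branching sequent: max(1, 1) = 1
The branching sequent sits 11 edges above the root (the chain of one-premise inferences), so height = 1 + 11 = 12

12


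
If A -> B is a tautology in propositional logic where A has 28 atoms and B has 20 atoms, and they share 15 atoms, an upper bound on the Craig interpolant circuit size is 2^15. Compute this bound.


Shared atoms = 15
Craig interpolant size bound = 2^15
= 32768

32768


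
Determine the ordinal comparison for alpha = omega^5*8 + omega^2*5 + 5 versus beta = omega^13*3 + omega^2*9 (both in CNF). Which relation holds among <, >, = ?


Compare term by term from highest exponent:
alpha = omega^5*8 + omega^2*5 + 5
beta = omega^13*3 + omega^2*9
Term 1: alpha has omega^5*8, beta has omega^13*3
Term 2: alpha has omega^2*5, beta has omega^2*9
Term 3: alpha has omega^0*5, beta has omega^0*0
Result: alpha < beta

alpha < beta


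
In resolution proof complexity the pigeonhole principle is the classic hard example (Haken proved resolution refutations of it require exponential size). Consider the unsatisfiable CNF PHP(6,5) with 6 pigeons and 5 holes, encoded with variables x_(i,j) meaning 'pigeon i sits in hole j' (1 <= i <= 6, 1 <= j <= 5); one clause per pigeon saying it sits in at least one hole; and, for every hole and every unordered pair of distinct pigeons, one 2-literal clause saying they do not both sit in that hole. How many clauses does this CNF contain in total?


PHP(6,5): 6 pigeons, 5 holes, 6*5 = 30 variables.
- pigeon clauses: one per pigeon -> 6 clauses
- hole clauses: 5 holes * C(6,2) = 5 * 15 -> 75 clauses
Total clauses = 6 + 75 = 81

81


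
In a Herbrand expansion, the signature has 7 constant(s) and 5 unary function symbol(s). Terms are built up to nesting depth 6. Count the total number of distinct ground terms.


Herbrand terms by depth:
Depth 0: 7 constants
Depth 1: 35 new terms (running total: 42)
Depth 2: 175 new terms (running total: 217)
Depth 3: 875 new terms (running total: 1092)
Depth 4: 4375 new terms (running total: 5467)
Depth 5: 21875 new terms (running total: 27342)
Depth 6: 109375 new terms (running total: 136717)
Total distinct ground terms = 136717

136717


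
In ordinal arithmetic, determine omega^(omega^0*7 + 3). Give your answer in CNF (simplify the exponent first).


omega^(omega^0*7 + 3):
omega^0 = 1, so the exponent is 7 + 3 = 10 (finite ordinal addition).
Result = omega^10, already a single CNF term.

omega^10


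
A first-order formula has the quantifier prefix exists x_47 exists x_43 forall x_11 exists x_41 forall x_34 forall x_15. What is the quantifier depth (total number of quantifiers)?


Quantifier prefix has 6 quantifier symbols.
Quantifier depth = 6

6


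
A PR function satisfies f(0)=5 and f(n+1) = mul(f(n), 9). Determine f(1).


f(0) = 5
f(1) = mul(f(0), 9) = mul(5, 9) = 45


45


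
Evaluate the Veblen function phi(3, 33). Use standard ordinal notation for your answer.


phi(3, 33):
phi(3, beta) = eta_beta (the beta-th eta number, fixed point of zeta).
phi(3, 33) = eta_33

eta_33


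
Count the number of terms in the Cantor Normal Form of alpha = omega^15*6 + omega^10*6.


CNF: omega^15*6 + omega^10*6
Count the summands separated by '+':
  term 1: omega^15*6
  term 2: omega^10*6
Total terms = 2

2


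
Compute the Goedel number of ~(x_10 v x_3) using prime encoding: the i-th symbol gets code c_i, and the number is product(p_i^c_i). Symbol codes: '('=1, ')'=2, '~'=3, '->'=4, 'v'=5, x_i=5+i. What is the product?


Formula: ~(x_10 v x_3)
Symbol codes: [3, 1, 15, 5, 8, 2]
Primes: [2, 3, 5, 7, 11, 13]
p_1^3 = 2^3 = 8
p_2^1 = 3^1 = 3
p_3^15 = 5^15 = 30517578125
p_4^5 = 7^5 = 16807
p_5^8 = 11^8 = 214358881
p_6^2 = 13^2 = 169
Product = 445943350701725830078125000

445943350701725830078125000


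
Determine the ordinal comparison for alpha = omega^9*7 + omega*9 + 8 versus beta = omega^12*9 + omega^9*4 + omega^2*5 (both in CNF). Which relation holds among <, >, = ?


Compare term by term from highest exponent:
alpha = omega^9*7 + omega*9 + 8
beta = omega^12*9 + omega^9*4 + omega^2*5
Term 1: alpha has omega^9*7, beta has omega^12*9
Term 2: alpha has omega^1*9, beta has omega^9*4
Term 3: alpha has omega^0*8, beta has omega^2*5
Result: alpha < beta

alpha < beta


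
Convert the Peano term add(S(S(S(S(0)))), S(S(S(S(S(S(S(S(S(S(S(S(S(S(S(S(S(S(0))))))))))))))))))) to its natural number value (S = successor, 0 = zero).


add(S^4(0), S^18(0)):
S^4(0) = 4
S^18(0) = 18
4 + 18 = 22

22


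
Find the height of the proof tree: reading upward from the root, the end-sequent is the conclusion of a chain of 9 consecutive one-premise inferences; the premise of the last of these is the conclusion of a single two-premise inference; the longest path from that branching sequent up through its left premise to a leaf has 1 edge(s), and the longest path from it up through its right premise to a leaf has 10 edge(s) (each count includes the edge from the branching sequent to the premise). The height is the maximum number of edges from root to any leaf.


Longest path through the left premise: 1 edges (measured from the branching sequent)
Longest path through the right premise: 10 edges
Height of the subtree rooted at the branching sequent: max(1, 10) = 10
The branching sequent sits 9 edges above the root (the chain of one-premise inferences), so height = 10 + 9 = 19

19


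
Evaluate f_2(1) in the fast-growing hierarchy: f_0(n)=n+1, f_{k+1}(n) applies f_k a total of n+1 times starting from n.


f_2(1) = f_1^2(1)
f_1(m) = 2m + 1.
Iterating: f_1^k(n) = 2^k*(n+1) - 1.
f_2(1) = 2^2*(1+1) - 1 = 4*2 - 1 = 7

7


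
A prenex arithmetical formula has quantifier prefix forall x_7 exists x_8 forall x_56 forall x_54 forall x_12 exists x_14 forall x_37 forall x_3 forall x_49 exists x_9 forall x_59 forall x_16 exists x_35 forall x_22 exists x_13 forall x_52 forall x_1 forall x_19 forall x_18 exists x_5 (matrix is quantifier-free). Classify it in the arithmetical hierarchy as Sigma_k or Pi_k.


Leading quantifier is forall, so the class is Pi.
Number of quantifier blocks = alternations + 1 = 11 + 1 = 12.
Classification: Pi_12

Pi_12


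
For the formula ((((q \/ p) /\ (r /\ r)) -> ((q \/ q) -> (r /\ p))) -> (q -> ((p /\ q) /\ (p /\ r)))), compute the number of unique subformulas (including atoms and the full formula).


Formula: ((((q \/ p) /\ (r /\ r)) -> ((q \/ q) -> (r /\ p))) -> (q -> ((p /\ q) /\ (p /\ r))))
Subformulas found:
  1. q
  2. r
  3. p
  4. (p /\ r)
  5. (q \/ p)
  6. (r /\ r)
  7. (r /\ p)
  8. (p /\ q)
  9. (q \/ q)
  10. ((p /\ q) /\ (p /\ r))
  11. ((q \/ p) /\ (r /\ r))
  12. ((q \/ q) -> (r /\ p))
  13. (q -> ((p /\ q) /\ (p /\ r)))
  14. (((q \/ p) /\ (r /\ r)) -> ((q \/ q) -> (r /\ p)))
  15. ((((q \/ p) /\ (r /\ r)) -> ((q \/ q) -> (r /\ p))) -> (q -> ((p /\ q) /\ (p /\ r))))
Total distinct subformulas = 15

15


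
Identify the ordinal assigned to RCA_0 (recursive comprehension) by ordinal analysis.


The proof-theoretic ordinal of RCA_0 (recursive comprehension) is a standard result in ordinal analysis.
This ordinal is the supremum of order types of primitive recursive well-orderings
that the theory can prove to be well-ordered.
For RCA_0 (recursive comprehension), the proof-theoretic ordinal is omega^omega.

omega^omega


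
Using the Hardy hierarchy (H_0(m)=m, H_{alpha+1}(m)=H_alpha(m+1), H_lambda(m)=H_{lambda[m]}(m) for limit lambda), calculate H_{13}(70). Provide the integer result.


H_13(70):
For finite ordinals k, H_k(n) = n + k (each successor step adds 1).
H_13(70) = 70 + 13 = 83

83


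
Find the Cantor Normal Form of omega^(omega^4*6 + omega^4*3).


omega^(omega^4*6 + omega^4*3):
Both terms of the exponent have the same exponent 4, so they merge: omega^4*6 + omega^4*3 = omega^4*(6+3) = omega^4*9.
omega raised to a CNF ordinal is a single CNF term: Result = omega^(omega^4*9)

omega^(omega^4*9)


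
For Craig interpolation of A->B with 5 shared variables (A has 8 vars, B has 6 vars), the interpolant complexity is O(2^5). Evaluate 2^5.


Shared atoms = 5
Craig interpolant size bound = 2^5
= 32

32


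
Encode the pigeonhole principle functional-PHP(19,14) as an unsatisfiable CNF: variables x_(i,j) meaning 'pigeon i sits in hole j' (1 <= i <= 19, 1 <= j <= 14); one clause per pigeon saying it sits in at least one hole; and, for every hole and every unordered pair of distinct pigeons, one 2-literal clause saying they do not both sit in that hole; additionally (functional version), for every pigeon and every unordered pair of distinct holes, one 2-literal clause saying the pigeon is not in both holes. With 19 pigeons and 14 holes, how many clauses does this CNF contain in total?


functional-PHP(19,14): 19 pigeons, 14 holes, 19*14 = 266 variables.
- pigeon clauses: one per pigeon -> 19 clauses
- hole clauses: 14 holes * C(19,2) = 14 * 171 -> 2394 clauses
- functional clauses: 19 pigeons * C(14,2) = 19 * 91 -> 1729 clauses
Total clauses = 19 + 2394 + 1729 = 4142

4142


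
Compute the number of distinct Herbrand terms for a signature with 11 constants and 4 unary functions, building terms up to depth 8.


Herbrand terms by depth:
Depth 0: 11 constants
Depth 1: 44 new terms (running total: 55)
Depth 2: 176 new terms (running total: 231)
Depth 3: 704 new terms (running total: 935)
Depth 4: 2816 new terms (running total: 3751)
Depth 5: 11264 new terms (running total: 15015)
Depth 6: 45056 new terms (running total: 60071)
Depth 7: 180224 new terms (running total: 240295)
Depth 8: 720896 new terms (running total: 961191)
Total distinct ground terms = 961191

961191


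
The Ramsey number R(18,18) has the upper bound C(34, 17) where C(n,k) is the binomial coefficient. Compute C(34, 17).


R(18,18) <= C(18+18-2, 18-1) = C(34, 17)
C(34, 17) = 34! / (17! * 17!)
= 2333606220

2333606220


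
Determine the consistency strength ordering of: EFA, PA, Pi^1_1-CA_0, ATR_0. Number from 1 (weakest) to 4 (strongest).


Ordering by consistency strength:
1. EFA
2. PA
3. ATR_0
4. Pi^1_1-CA_0


EFA=1, PA=2, Pi^1_1-CA_0=4, ATR_0=3


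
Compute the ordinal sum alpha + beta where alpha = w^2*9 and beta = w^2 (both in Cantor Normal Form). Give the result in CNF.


Ordinal addition w^2*9 + w^2:
Both terms have the same exponent 2.
w^e*c + w^e*d = w^e*(c+d).
Result = w^2*(9+1) = w^2*10

w^2*10


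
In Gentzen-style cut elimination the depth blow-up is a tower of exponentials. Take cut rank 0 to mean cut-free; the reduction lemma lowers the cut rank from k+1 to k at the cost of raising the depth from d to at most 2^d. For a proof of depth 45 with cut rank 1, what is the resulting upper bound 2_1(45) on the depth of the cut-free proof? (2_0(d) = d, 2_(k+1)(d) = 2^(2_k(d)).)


Each rank reduction sends depth d to at most 2^d; cut rank r needs r reductions.
2_0(45) = 45
2_1(45) = 2^45 = 35184372088832
Cut-free depth bound = 35184372088832

35184372088832


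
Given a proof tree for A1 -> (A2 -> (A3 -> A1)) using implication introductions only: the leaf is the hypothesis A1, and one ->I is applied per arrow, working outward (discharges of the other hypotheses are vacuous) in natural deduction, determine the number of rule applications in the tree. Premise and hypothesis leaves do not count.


The formula has 3 arrows (->); its innermost consequent A1 is one of the antecedents,
so the proof starts from the hypothesis leaf A1 (not a rule application) and closes one arrow per ->I.
Building A1 -> (A2 -> (A3 -> A1)) therefore takes 3 nested implication introductions.
Total inference nodes = 3

3


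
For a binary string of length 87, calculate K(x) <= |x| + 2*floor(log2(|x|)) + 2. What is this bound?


floor(log2(87)) = 6
2 * 6 = 12
K(x) <= 87 + 12 + 2 = 101

101


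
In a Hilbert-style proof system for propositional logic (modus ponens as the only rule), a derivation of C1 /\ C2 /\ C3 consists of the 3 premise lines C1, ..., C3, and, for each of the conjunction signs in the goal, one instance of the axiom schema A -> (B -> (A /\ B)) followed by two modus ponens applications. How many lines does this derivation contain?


Conjoining 3 premises:
- 3 premise lines
- the goal has 2 conjunction signs; each costs 1 axiom instance + 2 MP = 3 lines: 3 * 2 = 6
Total = 3 + 6 = 9 lines.

9


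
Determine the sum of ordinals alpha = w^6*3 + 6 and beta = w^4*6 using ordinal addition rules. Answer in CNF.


Ordinal addition (w^6*3 + 6) + w^4*6:
alpha's leading term has exponent 6 > beta's exponent 4, so it survives.
alpha's tail term has exponent 0 < beta's exponent 4, so it is absorbed by beta.
In ordinal addition, any term followed by a strictly larger-exponent term is absorbed.
Result = w^6*3 + w^4*6

w^6*3 + w^4*6


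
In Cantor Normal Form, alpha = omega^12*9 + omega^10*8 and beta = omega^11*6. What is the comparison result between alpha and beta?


Compare term by term from highest exponent:
alpha = omega^12*9 + omega^10*8
beta = omega^11*6
Term 1: alpha has omega^12*9, beta has omega^11*6
Term 2: alpha has omega^10*8, beta has omega^0*0
Result: alpha > beta

alpha > beta


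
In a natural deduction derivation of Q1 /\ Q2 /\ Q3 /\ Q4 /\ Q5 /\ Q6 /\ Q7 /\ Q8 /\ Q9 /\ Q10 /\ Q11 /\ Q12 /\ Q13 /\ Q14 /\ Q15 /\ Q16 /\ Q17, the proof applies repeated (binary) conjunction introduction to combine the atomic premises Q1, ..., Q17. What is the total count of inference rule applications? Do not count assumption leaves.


The target conjunction has 17 conjuncts, i.e. 16 binary /\ connectives.
Each conjunction-intro joins two pieces, so 17 atoms require 17-1 = 16 applications.
Total inference nodes = 16

16


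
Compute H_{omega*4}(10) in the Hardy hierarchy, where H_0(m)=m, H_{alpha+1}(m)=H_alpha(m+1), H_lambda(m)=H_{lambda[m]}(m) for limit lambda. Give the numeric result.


H_{omega*4}(10):
For the Hardy hierarchy, H_{omega*k}(n) = 2^k * n.
2^4 = 16.
16 * 10 = 160

160


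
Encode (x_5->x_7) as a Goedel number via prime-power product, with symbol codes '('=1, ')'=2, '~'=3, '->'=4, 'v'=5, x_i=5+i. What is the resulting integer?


Formula: (x_5->x_7)
Symbol codes: [1, 10, 4, 12, 2]
Primes: [2, 3, 5, 7, 11]
p_1^1 = 2^1 = 2
p_2^10 = 3^10 = 59049
p_3^4 = 5^4 = 625
p_4^12 = 7^12 = 13841287201
p_5^2 = 11^2 = 121
Product = 123618767899692161250

123618767899692161250


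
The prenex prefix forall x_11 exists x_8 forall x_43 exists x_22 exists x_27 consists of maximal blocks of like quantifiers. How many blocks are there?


Alternations = 3.
Blocks = alternations + 1 = 4

4


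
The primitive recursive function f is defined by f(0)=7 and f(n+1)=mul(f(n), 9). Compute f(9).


f(0) = 7
f(1) = mul(f(0), 9) = mul(7, 9) = 63
f(2) = mul(f(1), 9) = mul(63, 9) = 567
f(3) = mul(f(2), 9) = mul(567, 9) = 5103
f(4) = mul(f(3), 9) = mul(5103, 9) = 45927
f(5) = mul(f(4), 9) = mul(45927, 9) = 413343
f(6) = mul(f(5), 9) = mul(413343, 9) = 3720087
f(7) = mul(f(6), 9) = mul(3720087, 9) = 33480783
f(8) = mul(f(7), 9) = mul(33480783, 9) = 301327047
f(9) = mul(f(8), 9) = mul(301327047, 9) = 2711943423


2711943423


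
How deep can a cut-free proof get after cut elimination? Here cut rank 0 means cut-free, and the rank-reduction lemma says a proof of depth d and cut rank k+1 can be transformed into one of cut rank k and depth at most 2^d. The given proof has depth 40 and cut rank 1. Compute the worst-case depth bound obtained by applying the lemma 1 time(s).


Each rank reduction sends depth d to at most 2^d; cut rank r needs r reductions.
2_0(40) = 40
2_1(40) = 2^40 = 1099511627776
Cut-free depth bound = 1099511627776

1099511627776


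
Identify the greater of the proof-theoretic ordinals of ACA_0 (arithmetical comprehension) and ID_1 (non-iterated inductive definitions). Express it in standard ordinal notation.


Proof-theoretic ordinal of ACA_0 (arithmetical comprehension): epsilon_0
Proof-theoretic ordinal of ID_1 (non-iterated inductive definitions): psi_0(epsilon_{Omega+1})
Comparing: epsilon_0 < psi_0(epsilon_{Omega+1}).
The larger ordinal is psi_0(epsilon_{Omega+1}) (from ID_1 (non-iterated inductive definitions)).

psi_0(epsilon_{Omega+1})


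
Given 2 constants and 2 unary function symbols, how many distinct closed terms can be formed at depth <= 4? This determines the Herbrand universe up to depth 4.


Herbrand terms by depth:
Depth 0: 2 constants
Depth 1: 4 new terms (running total: 6)
Depth 2: 8 new terms (running total: 14)
Depth 3: 16 new terms (running total: 30)
Depth 4: 32 new terms (running total: 62)
Total distinct ground terms = 62

62
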